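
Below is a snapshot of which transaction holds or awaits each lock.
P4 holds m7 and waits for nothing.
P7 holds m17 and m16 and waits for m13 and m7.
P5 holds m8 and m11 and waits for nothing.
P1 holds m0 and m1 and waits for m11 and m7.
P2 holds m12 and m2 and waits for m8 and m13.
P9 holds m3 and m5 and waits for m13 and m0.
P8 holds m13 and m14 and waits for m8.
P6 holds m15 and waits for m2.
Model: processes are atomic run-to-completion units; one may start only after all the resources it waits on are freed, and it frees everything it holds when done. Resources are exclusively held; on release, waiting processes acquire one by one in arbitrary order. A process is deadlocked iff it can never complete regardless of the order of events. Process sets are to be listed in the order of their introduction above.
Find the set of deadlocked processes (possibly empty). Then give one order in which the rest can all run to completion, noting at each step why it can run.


The deadlocked set is empty.
Key observation: all waits point, directly or indirectly, at processes that can finish, so nothing is permanently blocked.
One completion order for the rest: P5, P4, P1, P8, P2, P6, P7, P9.
Walking it through:
  run P5 (it waits on nothing); releases m8 and m11
  run P4 (it waits on nothing); releases m7
  P1 waits on m11 and m7 — all released -> runs and releases m0 and m1
  P8 waits on m8 — all released -> runs and releases m13 and m14
  P2 waits on m8 and m13 — all released -> runs and releases m12 and m2
  P6 waits on m2 — all released -> runs and releases m15
  P7 waits on m13 and m7 — all released -> runs and releases m17 and m16
  P9 waits on m13 and m0 — all released -> runs and releases m3 and m5


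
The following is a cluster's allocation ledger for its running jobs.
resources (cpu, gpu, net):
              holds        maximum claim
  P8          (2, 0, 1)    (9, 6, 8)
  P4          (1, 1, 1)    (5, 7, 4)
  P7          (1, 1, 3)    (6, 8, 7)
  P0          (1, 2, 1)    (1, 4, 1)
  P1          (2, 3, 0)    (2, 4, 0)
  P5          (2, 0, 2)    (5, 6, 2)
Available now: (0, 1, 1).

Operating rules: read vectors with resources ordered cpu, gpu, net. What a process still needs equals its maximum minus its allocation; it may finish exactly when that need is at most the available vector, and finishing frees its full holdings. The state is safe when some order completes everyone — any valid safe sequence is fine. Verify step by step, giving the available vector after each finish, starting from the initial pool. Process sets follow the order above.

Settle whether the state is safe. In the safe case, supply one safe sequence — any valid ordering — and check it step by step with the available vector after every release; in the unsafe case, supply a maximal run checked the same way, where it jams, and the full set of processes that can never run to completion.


SAFE — a valid safe sequence is P1, P0, P5, P4, P7, P8.
Key observation: reading the order forward, P1 is the first process whose need (0, 1, 0) meets the free pool (0, 1, 1) exactly on a resource it requests.
Verifying each step:
  pool = (0, 1, 1)
  P1 needs (0, 1, 0) <= (0, 1, 1) -> finishes; pool += (2, 3, 0) = (2, 4, 1)
  P0 needs (0, 2, 0) <= (2, 4, 1) -> finishes; pool += (1, 2, 1) = (3, 6, 2)
  P5 needs (3, 6, 0) <= (3, 6, 2) -> finishes; pool += (2, 0, 2) = (5, 6, 4)
  P4 needs (4, 6, 3) <= (5, 6, 4) -> finishes; pool += (1, 1, 1) = (6, 7, 5)
  P7 needs (5, 7, 4) <= (6, 7, 5) -> finishes; pool += (1, 1, 3) = (7, 8, 8)
  P8 needs (7, 6, 7) <= (7, 8, 8) -> finishes; pool += (2, 0, 1) = (9, 8, 9)


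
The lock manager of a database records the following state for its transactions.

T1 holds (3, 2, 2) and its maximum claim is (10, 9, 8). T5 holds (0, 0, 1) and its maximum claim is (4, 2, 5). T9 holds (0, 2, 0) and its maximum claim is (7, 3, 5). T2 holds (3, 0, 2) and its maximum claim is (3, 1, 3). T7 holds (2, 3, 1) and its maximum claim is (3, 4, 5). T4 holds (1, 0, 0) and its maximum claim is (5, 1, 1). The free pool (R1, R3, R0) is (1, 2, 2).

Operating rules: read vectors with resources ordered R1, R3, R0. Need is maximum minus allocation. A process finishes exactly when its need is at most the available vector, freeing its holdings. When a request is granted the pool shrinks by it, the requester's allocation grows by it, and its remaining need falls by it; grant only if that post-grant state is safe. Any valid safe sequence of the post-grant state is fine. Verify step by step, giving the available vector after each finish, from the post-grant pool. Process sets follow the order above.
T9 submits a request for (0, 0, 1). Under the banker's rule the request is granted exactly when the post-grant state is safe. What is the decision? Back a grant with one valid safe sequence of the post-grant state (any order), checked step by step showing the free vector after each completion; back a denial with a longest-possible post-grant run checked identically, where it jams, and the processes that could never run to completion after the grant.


DENY: after the grant no complete ordering would exist.
Key observation: T2, T4 can finish, but then (5, 2, 3) is all there is, and the blocked group's R0 demands exceed it.
After a pretend grant, a maximal execution: T2, T4 — then nothing else fits. Step-by-step check:
  pool = (1, 2, 1)
  run T2 (needs (0, 1, 1), free (1, 2, 1)); after release of (3, 0, 2) the pool is (4, 2, 3)
  run T4 (needs (4, 1, 1), free (4, 2, 3)); after release of (1, 0, 0) the pool is (5, 2, 3)
  T1 cannot run: need (7, 7, 6) vs free (5, 2, 3) (insufficient R1, R3 and R0)
  T5 cannot run: need (4, 2, 4) vs free (5, 2, 3) (insufficient R0)
  T9 cannot run: need (7, 1, 4) vs free (5, 2, 3) (insufficient R1 and R0)
  T7 cannot run: need (1, 1, 4) vs free (5, 2, 3) (insufficient R0)
Post-grant, the permanently blocked set is T1, T5, T9 and T7.


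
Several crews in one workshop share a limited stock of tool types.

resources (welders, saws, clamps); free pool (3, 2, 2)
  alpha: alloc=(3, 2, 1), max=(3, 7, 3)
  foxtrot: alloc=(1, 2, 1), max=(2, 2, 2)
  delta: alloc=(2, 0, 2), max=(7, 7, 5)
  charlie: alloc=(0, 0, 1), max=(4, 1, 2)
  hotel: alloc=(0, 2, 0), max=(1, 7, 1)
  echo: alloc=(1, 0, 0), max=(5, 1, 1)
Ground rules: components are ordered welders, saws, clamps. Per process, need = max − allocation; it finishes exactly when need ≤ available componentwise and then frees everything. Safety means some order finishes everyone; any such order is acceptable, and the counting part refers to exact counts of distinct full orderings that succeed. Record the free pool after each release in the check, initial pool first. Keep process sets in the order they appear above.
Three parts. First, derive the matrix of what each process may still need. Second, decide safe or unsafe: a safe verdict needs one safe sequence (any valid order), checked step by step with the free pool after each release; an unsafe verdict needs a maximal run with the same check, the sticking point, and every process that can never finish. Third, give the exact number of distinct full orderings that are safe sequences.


(1) Outstanding need per process (order welders, saws, clamps):
  alpha: (0, 5, 2)
  foxtrot: (1, 0, 1)
  delta: (5, 7, 3)
  charlie: (4, 1, 1)
  hotel: (1, 5, 1)
  echo: (4, 1, 1)
(2) The state is UNSAFE.
Key observation: after foxtrot, echo, charlie complete, (5, 4, 4) is the best the pool ever gets, yet each leftover process wants more saws.
Going as far as possible: foxtrot, echo, charlie; after that, nothing fits. Verifying each step:
  pool = (3, 2, 2)
  run foxtrot (needs (1, 0, 1), free (3, 2, 2)); after release of (1, 2, 1) the pool is (4, 4, 3)
  run echo (needs (4, 1, 1), free (4, 4, 3)); after release of (1, 0, 0) the pool is (5, 4, 3)
  run charlie (needs (4, 1, 1), free (5, 4, 3)); after release of (0, 0, 1) the pool is (5, 4, 4)
  blocked: alpha wants (0, 5, 2), pool (5, 4, 4) — not enough saws
  blocked: delta wants (5, 7, 3), pool (5, 4, 4) — not enough saws
  blocked: hotel wants (1, 5, 1), pool (5, 4, 4) — not enough saws
Processes that can never finish: alpha, delta and hotel.
(3) The exact count: 0 of the possible complete orderings are safe sequences.


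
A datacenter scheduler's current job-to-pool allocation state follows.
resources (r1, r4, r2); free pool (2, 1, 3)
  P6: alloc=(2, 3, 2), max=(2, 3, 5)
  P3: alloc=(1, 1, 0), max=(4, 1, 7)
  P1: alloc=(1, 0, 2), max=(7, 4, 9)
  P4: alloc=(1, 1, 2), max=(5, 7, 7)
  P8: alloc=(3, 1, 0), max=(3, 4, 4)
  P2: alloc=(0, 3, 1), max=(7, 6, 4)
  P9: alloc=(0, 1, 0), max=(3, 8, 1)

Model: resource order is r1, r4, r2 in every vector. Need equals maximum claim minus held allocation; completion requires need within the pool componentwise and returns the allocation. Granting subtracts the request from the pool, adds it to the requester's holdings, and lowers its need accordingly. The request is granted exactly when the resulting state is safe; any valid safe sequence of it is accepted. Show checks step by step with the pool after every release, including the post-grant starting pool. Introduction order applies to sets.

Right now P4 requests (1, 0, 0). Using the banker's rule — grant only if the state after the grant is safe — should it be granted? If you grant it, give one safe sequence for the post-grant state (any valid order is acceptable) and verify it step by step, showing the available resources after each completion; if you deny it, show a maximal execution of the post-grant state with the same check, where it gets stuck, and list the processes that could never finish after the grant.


DENY: after the grant no complete ordering would exist.
Key observation: after P6, P8 the pool peaks at (6, 5, 5), and each blocked process is short somewhere: P3 on r2; P1 on r2; P4 on r4; P2 on r1; P9 on r4.
After a pretend grant, a maximal execution: P6, P8 — then nothing else fits. Step-by-step check:
  pool = (1, 1, 3)
  P6: need (0, 0, 3) fits (1, 1, 3); releases (2, 3, 2), pool now (3, 4, 5)
  P8: need (0, 3, 4) fits (3, 4, 5); releases (3, 1, 0), pool now (6, 5, 5)
  P3 cannot run: need (3, 0, 7) vs free (6, 5, 5) (insufficient r2)
  P1 cannot run: need (6, 4, 7) vs free (6, 5, 5) (insufficient r2)
  P4 cannot run: need (3, 6, 5) vs free (6, 5, 5) (insufficient r4)
  P2 cannot run: need (7, 3, 3) vs free (6, 5, 5) (insufficient r1)
  P9 cannot run: need (3, 7, 1) vs free (6, 5, 5) (insufficient r4)
Post-grant, the permanently blocked set is P3, P1, P4, P2 and P9.


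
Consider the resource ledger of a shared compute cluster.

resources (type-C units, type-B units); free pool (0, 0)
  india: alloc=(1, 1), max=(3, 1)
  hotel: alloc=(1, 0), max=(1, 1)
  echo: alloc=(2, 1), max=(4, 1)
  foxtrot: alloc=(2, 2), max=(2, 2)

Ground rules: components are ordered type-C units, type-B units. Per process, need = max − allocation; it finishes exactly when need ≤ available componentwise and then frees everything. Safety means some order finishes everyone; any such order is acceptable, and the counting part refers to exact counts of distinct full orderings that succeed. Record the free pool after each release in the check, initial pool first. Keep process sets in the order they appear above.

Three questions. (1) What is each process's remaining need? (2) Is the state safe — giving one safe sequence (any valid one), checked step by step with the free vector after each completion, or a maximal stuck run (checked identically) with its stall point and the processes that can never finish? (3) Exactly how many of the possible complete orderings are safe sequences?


(1) Outstanding need per process (order type-C units, type-B units):
  india: (2, 0)
  hotel: (0, 1)
  echo: (2, 0)
  foxtrot: (0, 0)
(2) SAFE, for example via the order foxtrot, echo, india, hotel.
Key observation: reading the order forward, echo is the first process whose need (2, 0) meets the free pool (2, 2) exactly on a resource it requests.
Walking it through:
  pool = (0, 0)
  foxtrot: need (0, 0) fits (0, 0); releases (2, 2), pool now (2, 2)
  echo: need (2, 0) fits (2, 2); releases (2, 1), pool now (4, 3)
  india: need (2, 0) fits (4, 3); releases (1, 1), pool now (5, 4)
  hotel: need (0, 1) fits (5, 4); releases (1, 0), pool now (6, 4)
(3) The exact count: 6 of the possible complete orderings are safe sequences.


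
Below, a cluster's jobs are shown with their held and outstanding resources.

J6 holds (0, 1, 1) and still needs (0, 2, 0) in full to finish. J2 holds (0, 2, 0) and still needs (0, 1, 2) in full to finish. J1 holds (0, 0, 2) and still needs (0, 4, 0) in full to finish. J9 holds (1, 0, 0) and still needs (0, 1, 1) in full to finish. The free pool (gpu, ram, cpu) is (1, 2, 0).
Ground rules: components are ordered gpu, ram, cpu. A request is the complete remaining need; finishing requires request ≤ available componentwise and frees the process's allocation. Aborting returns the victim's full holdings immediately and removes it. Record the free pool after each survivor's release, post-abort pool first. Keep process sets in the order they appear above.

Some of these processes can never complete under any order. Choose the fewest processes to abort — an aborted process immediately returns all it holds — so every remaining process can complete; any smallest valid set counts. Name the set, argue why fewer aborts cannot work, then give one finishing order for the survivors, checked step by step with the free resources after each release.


Minimum abort set: J2.
Key observation: J1 could never have finished before the abort; with (0, 2, 0) returned by J2, it fits at step 3.
Why nothing smaller works: aborting no one leaves the state deadlocked as given.
One survivor order: J6, J9, J1. Check, step by step (post-abort pool first):
  pool = (1, 4, 0)
  run J6 (needs (0, 2, 0), free (1, 4, 0)); after release of (0, 1, 1) the pool is (1, 5, 1)
  run J9 (needs (0, 1, 1), free (1, 5, 1)); after release of (1, 0, 0) the pool is (2, 5, 1)
  run J1 (needs (0, 4, 0), free (2, 5, 1)); after release of (0, 0, 2) the pool is (2, 5, 3)


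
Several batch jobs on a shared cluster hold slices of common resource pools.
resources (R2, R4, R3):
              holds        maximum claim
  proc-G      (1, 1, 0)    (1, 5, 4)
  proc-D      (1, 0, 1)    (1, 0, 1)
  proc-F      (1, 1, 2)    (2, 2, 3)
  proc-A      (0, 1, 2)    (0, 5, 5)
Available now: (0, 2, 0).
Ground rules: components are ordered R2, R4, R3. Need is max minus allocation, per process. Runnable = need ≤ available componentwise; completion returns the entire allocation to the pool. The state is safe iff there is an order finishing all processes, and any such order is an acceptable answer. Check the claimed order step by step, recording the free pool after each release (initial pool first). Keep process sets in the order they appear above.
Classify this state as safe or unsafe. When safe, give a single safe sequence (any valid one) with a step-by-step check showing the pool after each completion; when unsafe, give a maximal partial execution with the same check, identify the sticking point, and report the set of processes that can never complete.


UNSAFE.
Key observation: proc-D, proc-F can finish, but then (2, 3, 3) is all there is, and the blocked group's R4 demands exceed it.
Going as far as possible: proc-D, proc-F; after that, nothing fits. Verifying each step:
  pool = (0, 2, 0)
  run proc-D (needs (0, 0, 0), free (0, 2, 0)); after release of (1, 0, 1) the pool is (1, 2, 1)
  run proc-F (needs (1, 1, 1), free (1, 2, 1)); after release of (1, 1, 2) the pool is (2, 3, 3)
  proc-G still needs (0, 4, 4) but only (2, 3, 3) is free — short on R4 and R3
  proc-A still needs (0, 4, 3) but only (2, 3, 3) is free — short on R4
Processes that can never finish: proc-G and proc-A.


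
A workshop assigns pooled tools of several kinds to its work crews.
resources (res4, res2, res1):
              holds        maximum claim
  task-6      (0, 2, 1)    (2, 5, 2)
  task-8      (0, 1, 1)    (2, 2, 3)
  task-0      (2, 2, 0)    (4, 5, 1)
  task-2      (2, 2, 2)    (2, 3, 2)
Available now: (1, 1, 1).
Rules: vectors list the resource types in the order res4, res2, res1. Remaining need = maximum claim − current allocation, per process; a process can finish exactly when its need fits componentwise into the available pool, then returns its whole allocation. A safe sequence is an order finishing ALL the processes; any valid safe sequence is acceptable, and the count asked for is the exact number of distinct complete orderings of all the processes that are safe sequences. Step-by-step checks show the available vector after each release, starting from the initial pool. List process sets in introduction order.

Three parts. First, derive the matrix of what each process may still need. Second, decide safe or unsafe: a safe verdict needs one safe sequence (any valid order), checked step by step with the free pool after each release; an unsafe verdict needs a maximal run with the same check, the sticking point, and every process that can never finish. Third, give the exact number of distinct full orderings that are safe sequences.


(1) Outstanding need per process (order res4, res2, res1):
  task-6: (2, 3, 1)
  task-8: (2, 1, 2)
  task-0: (2, 3, 1)
  task-2: (0, 1, 0)
(2) The state is SAFE; one workable sequence: task-2, task-0, task-8, task-6.
Key observation: the first exact fit in this order is task-2 — it needs (0, 1, 0) with (1, 1, 1) free, meeting a requested resource to the last unit.
Step-by-step check:
  pool = (1, 1, 1)
  task-2 needs (0, 1, 0) <= (1, 1, 1) -> finishes; pool += (2, 2, 2) = (3, 3, 3)
  task-0 needs (2, 3, 1) <= (3, 3, 3) -> finishes; pool += (2, 2, 0) = (5, 5, 3)
  task-8 needs (2, 1, 2) <= (5, 5, 3) -> finishes; pool += (0, 1, 1) = (5, 6, 4)
  task-6 needs (2, 3, 1) <= (5, 6, 4) -> finishes; pool += (0, 2, 1) = (5, 8, 5)
(3) The exact count: 6 of the possible complete orderings are safe sequences.


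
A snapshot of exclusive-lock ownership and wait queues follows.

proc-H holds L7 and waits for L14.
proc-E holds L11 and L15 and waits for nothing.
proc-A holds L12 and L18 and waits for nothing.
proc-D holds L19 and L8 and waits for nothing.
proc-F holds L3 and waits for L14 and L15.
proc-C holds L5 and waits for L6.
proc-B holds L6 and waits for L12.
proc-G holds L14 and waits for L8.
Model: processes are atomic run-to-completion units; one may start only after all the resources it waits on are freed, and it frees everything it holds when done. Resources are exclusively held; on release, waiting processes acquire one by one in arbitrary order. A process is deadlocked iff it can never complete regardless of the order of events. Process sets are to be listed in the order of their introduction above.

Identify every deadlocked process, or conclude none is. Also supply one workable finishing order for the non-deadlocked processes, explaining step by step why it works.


The deadlocked set is empty.
Key observation: the waits form no ring: some process can always run, and its releases unblock the others one by one.
The rest can finish in the order proc-D, proc-E, proc-A, proc-G, proc-H, proc-B, proc-F, proc-C.
Check, step by step:
  run proc-D (it waits on nothing); releases L19 and L8
  run proc-E (it waits on nothing); releases L11 and L15
  run proc-A (it waits on nothing); releases L12 and L18
  proc-G: everything it awaited (L8) is free; runs, freeing L14
  proc-H: everything it awaited (L14) is free; runs, freeing L7
  proc-B: everything it awaited (L12) is free; runs, freeing L6
  proc-F: everything it awaited (L14 and L15) is free; runs, freeing L3
  proc-C: everything it awaited (L6) is free; runs, freeing L5


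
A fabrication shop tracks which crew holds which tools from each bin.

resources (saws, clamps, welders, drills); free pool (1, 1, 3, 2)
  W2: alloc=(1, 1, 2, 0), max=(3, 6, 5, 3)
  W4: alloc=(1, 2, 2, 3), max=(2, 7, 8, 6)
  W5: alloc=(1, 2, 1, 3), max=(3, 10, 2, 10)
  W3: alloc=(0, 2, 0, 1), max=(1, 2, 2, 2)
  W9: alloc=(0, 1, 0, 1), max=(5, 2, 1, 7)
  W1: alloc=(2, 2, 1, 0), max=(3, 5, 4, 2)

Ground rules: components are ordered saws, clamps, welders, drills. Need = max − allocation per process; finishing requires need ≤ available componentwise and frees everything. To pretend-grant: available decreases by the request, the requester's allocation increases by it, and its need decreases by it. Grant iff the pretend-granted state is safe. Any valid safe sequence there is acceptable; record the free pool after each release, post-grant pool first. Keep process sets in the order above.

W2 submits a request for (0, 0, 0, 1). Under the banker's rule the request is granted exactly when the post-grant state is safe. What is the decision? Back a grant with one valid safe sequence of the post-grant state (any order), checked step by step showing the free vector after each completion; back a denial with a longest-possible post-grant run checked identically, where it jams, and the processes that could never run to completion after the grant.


GRANT. The post-grant state is safe; one safe sequence: W3, W1, W2, W4, W9, W5.
Key observation: granting shrinks the pool to (1, 1, 3, 1), yet W3 still fits and the chain goes through.
Verifying the post-grant state step by step:
  pool = (1, 1, 3, 1)
  W3 needs (1, 0, 2, 1) <= (1, 1, 3, 1) -> finishes; pool += (0, 2, 0, 1) = (1, 3, 3, 2)
  W1 needs (1, 3, 3, 2) <= (1, 3, 3, 2) -> finishes; pool += (2, 2, 1, 0) = (3, 5, 4, 2)
  W2 needs (2, 5, 3, 2) <= (3, 5, 4, 2) -> finishes; pool += (1, 1, 2, 1) = (4, 6, 6, 3)
  W4 needs (1, 5, 6, 3) <= (4, 6, 6, 3) -> finishes; pool += (1, 2, 2, 3) = (5, 8, 8, 6)
  W9 needs (5, 1, 1, 6) <= (5, 8, 8, 6) -> finishes; pool += (0, 1, 0, 1) = (5, 9, 8, 7)
  W5 needs (2, 8, 1, 7) <= (5, 9, 8, 7) -> finishes; pool += (1, 2, 1, 3) = (6, 11, 9, 10)


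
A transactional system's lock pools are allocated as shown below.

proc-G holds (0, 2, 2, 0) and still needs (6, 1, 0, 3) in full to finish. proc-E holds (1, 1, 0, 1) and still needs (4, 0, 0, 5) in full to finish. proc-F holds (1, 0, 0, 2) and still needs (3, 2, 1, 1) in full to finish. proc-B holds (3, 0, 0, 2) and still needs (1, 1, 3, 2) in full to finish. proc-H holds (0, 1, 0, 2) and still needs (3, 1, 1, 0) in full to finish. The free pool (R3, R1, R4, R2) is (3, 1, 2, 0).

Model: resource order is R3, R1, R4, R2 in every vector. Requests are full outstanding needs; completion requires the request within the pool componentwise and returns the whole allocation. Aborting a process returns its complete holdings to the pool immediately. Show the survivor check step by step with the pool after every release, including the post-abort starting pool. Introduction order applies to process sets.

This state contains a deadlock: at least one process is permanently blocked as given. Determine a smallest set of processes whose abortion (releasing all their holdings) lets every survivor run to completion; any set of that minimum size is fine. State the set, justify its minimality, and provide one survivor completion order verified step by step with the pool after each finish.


The answer: abort proc-G.
Key observation: aborting proc-G returns (0, 2, 2, 0), and proc-B — hopeless before — runs at step 3 with the returned capacity in the pool.
No smaller set exists: with zero aborts the deadlock remains.
The survivors complete as proc-H, proc-F, proc-B, proc-E. Check, step by step (starting from the post-abort pool):
  pool = (3, 3, 4, 0)
  proc-H needs (3, 1, 1, 0) <= (3, 3, 4, 0) -> finishes; pool += (0, 1, 0, 2) = (3, 4, 4, 2)
  proc-F needs (3, 2, 1, 1) <= (3, 4, 4, 2) -> finishes; pool += (1, 0, 0, 2) = (4, 4, 4, 4)
  proc-B needs (1, 1, 3, 2) <= (4, 4, 4, 4) -> finishes; pool += (3, 0, 0, 2) = (7, 4, 4, 6)
  proc-E needs (4, 0, 0, 5) <= (7, 4, 4, 6) -> finishes; pool += (1, 1, 0, 1) = (8, 5, 4, 7)


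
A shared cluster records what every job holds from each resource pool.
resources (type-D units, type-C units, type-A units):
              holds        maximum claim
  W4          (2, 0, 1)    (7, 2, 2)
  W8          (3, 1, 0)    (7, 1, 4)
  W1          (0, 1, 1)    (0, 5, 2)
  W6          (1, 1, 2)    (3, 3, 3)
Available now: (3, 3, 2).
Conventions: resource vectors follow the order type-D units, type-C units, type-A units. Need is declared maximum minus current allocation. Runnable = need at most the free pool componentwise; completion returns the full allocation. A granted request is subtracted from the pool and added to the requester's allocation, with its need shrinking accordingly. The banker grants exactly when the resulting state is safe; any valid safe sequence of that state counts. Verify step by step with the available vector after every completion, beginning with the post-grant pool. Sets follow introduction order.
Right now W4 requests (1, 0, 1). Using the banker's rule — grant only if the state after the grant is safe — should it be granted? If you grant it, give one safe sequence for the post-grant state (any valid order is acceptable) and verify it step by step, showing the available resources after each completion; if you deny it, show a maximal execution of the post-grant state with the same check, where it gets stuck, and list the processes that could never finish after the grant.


DENY: after the grant no complete ordering would exist.
Key observation: type-D units is the bottleneck — with W6, W1 done the pool holds (3, 5, 4), short of every remaining need.
On the post-grant state, W6, W1 is a maximal run — nothing extends it. Step-by-step check:
  pool = (2, 3, 1)
  W6: need (2, 2, 1) fits (2, 3, 1); releases (1, 1, 2), pool now (3, 4, 3)
  W1: need (0, 4, 1) fits (3, 4, 3); releases (0, 1, 1), pool now (3, 5, 4)
  blocked: W4 wants (4, 2, 0), pool (3, 5, 4) — not enough type-D units
  blocked: W8 wants (4, 0, 4), pool (3, 5, 4) — not enough type-D units
Had the request been granted, W4 and W8 could never finish.


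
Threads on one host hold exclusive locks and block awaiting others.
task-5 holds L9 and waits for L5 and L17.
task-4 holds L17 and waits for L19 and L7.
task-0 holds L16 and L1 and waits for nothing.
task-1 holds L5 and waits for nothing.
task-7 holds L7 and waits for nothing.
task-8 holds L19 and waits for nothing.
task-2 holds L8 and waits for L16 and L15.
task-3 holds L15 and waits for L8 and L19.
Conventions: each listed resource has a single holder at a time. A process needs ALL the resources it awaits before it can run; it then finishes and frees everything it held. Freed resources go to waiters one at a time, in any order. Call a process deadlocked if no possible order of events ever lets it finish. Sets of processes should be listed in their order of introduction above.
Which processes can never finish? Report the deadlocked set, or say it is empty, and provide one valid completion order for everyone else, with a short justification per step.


Deadlocked: task-2 and task-3.
Key observation: the wait chain closes on itself along task-2 -> task-3 -> task-2; no other process is dragged down with it.
The rest can finish in the order task-8, task-7, task-0, task-4, task-1, task-5.
Check, step by step:
  run task-8 (it waits on nothing); releases L19
  run task-7 (it waits on nothing); releases L7
  run task-0 (it waits on nothing); releases L16 and L1
  run task-4 (all its waits — L19 and L7 — are resolved); releases L17
  run task-1 (it waits on nothing); releases L5
  run task-5 (all its waits — L5 and L17 — are resolved); releases L9


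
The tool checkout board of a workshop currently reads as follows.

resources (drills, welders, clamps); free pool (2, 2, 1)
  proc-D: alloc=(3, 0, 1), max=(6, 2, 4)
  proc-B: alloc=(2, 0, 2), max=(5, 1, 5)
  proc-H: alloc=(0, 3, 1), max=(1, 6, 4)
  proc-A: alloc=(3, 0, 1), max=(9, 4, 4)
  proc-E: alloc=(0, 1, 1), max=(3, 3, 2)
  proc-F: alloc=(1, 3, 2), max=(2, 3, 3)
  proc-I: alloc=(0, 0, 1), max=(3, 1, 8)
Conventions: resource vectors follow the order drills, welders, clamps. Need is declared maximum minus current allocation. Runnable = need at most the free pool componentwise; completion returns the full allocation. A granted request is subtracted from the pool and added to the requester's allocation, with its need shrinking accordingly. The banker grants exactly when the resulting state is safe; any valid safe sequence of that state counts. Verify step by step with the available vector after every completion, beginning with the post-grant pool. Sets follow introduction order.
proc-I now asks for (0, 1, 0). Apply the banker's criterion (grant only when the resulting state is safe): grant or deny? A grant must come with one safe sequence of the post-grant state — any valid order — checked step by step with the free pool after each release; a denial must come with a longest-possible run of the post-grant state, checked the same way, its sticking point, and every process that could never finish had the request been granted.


GRANT. The post-grant state is safe; one safe sequence: proc-F, proc-H, proc-D, proc-B, proc-I, proc-A, proc-E.
Key observation: the transfer keeps a workable pool ((2, 1, 1)); proc-F starts the safe sequence.
Step-by-step check of the post-grant state:
  pool = (2, 1, 1)
  proc-F: need (1, 0, 1) fits (2, 1, 1); releases (1, 3, 2), pool now (3, 4, 3)
  proc-H: need (1, 3, 3) fits (3, 4, 3); releases (0, 3, 1), pool now (3, 7, 4)
  proc-D: need (3, 2, 3) fits (3, 7, 4); releases (3, 0, 1), pool now (6, 7, 5)
  proc-B: need (3, 1, 3) fits (6, 7, 5); releases (2, 0, 2), pool now (8, 7, 7)
  proc-I: need (3, 0, 7) fits (8, 7, 7); releases (0, 1, 1), pool now (8, 8, 8)
  proc-A: need (6, 4, 3) fits (8, 8, 8); releases (3, 0, 1), pool now (11, 8, 9)
  proc-E: need (3, 2, 1) fits (11, 8, 9); releases (0, 1, 1), pool now (11, 9, 10)


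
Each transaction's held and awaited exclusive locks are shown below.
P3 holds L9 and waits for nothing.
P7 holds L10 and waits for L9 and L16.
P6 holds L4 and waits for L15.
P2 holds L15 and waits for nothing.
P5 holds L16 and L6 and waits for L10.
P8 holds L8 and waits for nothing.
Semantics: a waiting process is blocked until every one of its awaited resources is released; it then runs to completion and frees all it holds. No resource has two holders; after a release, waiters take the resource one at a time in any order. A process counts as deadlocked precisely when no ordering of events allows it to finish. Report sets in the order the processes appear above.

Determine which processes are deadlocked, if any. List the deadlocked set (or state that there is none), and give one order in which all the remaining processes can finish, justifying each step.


Deadlocked set: P7 and P5.
Key observation: the cycle P7 -> P5 -> P7 can never break — each member waits on the next; no other process is dragged down with it.
A valid finishing order for the others: P3, P8, P2, P6.
Walking it through:
  P3: no waits; runs immediately, freeing L9
  P8: no waits; runs immediately, freeing L8
  P2: no waits; runs immediately, freeing L15
  P6: everything it awaited (L15) is free; runs, freeing L4


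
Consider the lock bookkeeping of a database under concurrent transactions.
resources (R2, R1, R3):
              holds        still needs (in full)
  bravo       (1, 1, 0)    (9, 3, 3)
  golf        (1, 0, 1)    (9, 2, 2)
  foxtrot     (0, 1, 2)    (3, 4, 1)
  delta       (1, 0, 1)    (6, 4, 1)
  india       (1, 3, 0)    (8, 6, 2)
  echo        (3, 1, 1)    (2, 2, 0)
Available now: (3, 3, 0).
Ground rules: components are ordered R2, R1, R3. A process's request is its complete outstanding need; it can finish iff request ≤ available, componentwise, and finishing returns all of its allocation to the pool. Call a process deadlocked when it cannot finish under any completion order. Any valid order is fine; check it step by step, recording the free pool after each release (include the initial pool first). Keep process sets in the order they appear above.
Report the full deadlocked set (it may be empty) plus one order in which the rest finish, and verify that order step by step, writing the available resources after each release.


Deadlocked: bravo, golf and india.
Key observation: no order helps: past echo, delta, foxtrot, the free pool tops out at (7, 5, 4), below what each blocked process needs in R2.
The rest can finish in the order echo, delta, foxtrot. Step-by-step check:
  pool = (3, 3, 0)
  echo needs (2, 2, 0) <= (3, 3, 0) -> finishes; pool += (3, 1, 1) = (6, 4, 1)
  delta needs (6, 4, 1) <= (6, 4, 1) -> finishes; pool += (1, 0, 1) = (7, 4, 2)
  foxtrot needs (3, 4, 1) <= (7, 4, 2) -> finishes; pool += (0, 1, 2) = (7, 5, 4)
The blocked processes can never fit:
  blocked: bravo wants (9, 3, 3), pool (7, 5, 4) — not enough R2
  blocked: golf wants (9, 2, 2), pool (7, 5, 4) — not enough R2
  blocked: india wants (8, 6, 2), pool (7, 5, 4) — not enough R2 and R1


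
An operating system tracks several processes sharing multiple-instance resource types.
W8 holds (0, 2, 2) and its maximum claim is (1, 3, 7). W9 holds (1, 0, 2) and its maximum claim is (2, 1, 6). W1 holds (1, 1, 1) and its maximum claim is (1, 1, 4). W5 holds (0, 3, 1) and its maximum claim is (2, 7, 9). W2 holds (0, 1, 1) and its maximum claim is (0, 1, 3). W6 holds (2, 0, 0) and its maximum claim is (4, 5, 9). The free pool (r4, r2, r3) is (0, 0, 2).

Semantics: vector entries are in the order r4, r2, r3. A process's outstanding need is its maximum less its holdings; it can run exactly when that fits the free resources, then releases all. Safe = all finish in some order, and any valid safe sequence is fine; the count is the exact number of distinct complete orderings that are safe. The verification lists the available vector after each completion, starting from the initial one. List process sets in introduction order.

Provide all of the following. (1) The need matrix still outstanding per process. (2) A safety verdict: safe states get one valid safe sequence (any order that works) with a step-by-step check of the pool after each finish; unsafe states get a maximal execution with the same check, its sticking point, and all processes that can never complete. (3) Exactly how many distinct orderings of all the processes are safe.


(1) Outstanding need per process (order r4, r2, r3):
  W8: (1, 1, 5)
  W9: (1, 1, 4)
  W1: (0, 0, 3)
  W5: (2, 4, 8)
  W2: (0, 0, 2)
  W6: (2, 5, 9)
(2) SAFE. One safe sequence: W2, W1, W9, W8, W5, W6.
Key observation: the first exact fit in this order is W2 — it needs (0, 0, 2) with (0, 0, 2) free, meeting a requested resource to the last unit.
Verifying each step:
  pool = (0, 0, 2)
  W2 needs (0, 0, 2) <= (0, 0, 2) -> finishes; pool += (0, 1, 1) = (0, 1, 3)
  W1 needs (0, 0, 3) <= (0, 1, 3) -> finishes; pool += (1, 1, 1) = (1, 2, 4)
  W9 needs (1, 1, 4) <= (1, 2, 4) -> finishes; pool += (1, 0, 2) = (2, 2, 6)
  W8 needs (1, 1, 5) <= (2, 2, 6) -> finishes; pool += (0, 2, 2) = (2, 4, 8)
  W5 needs (2, 4, 8) <= (2, 4, 8) -> finishes; pool += (0, 3, 1) = (2, 7, 9)
  W6 needs (2, 5, 9) <= (2, 7, 9) -> finishes; pool += (2, 0, 0) = (4, 7, 9)
(3) The exact count: 1 of the possible complete orderings is a safe sequence.


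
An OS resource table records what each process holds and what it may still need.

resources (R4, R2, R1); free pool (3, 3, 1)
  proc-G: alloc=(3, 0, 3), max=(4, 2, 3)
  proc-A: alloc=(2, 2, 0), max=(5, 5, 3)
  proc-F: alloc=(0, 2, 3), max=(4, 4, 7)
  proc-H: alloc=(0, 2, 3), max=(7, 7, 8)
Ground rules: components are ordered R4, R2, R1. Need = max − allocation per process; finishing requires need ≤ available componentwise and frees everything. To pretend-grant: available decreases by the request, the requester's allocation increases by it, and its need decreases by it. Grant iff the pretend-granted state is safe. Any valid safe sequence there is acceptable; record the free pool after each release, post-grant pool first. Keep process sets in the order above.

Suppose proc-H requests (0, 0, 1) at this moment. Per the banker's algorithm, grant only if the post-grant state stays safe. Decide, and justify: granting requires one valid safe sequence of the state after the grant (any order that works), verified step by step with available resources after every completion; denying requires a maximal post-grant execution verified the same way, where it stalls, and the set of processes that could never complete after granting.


DENY: after the grant no complete ordering would exist.
Key observation: the wall is R1: completing proc-G, proc-A brings the pool only to (8, 5, 3), and all the rest need more.
After a pretend grant, a maximal execution: proc-G, proc-A — then nothing else fits. Verifying each step:
  pool = (3, 3, 0)
  proc-G: need (1, 2, 0) fits (3, 3, 0); releases (3, 0, 3), pool now (6, 3, 3)
  proc-A: need (3, 3, 3) fits (6, 3, 3); releases (2, 2, 0), pool now (8, 5, 3)
  blocked: proc-F wants (4, 2, 4), pool (8, 5, 3) — not enough R1
  blocked: proc-H wants (7, 5, 4), pool (8, 5, 3) — not enough R1
Processes that could never finish after the grant: proc-F and proc-H.


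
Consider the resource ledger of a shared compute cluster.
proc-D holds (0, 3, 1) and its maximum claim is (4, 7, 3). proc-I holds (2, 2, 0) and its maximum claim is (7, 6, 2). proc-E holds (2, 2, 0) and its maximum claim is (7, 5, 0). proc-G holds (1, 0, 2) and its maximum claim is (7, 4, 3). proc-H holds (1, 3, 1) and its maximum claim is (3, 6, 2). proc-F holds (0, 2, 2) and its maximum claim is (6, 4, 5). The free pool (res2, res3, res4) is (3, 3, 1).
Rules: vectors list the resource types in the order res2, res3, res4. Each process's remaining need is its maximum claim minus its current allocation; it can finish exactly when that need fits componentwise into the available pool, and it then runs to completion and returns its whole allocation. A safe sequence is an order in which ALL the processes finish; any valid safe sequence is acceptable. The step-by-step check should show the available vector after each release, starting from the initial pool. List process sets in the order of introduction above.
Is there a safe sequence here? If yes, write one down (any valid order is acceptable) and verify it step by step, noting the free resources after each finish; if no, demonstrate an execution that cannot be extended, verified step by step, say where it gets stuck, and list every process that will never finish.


The state is UNSAFE.
Key observation: the wall is res2: completing proc-H, proc-D brings the pool only to (4, 9, 3), and all the rest need more.
A maximal execution: proc-H, proc-D — then nothing else fits. Check, step by step:
  pool = (3, 3, 1)
  run proc-H (needs (2, 3, 1), free (3, 3, 1)); after release of (1, 3, 1) the pool is (4, 6, 2)
  run proc-D (needs (4, 4, 2), free (4, 6, 2)); after release of (0, 3, 1) the pool is (4, 9, 3)
  proc-I still needs (5, 4, 2) but only (4, 9, 3) is free — short on res2
  proc-E still needs (5, 3, 0) but only (4, 9, 3) is free — short on res2
  proc-G still needs (6, 4, 1) but only (4, 9, 3) is free — short on res2
  proc-F still needs (6, 2, 3) but only (4, 9, 3) is free — short on res2
Processes that can never finish: proc-I, proc-E, proc-G and proc-F.


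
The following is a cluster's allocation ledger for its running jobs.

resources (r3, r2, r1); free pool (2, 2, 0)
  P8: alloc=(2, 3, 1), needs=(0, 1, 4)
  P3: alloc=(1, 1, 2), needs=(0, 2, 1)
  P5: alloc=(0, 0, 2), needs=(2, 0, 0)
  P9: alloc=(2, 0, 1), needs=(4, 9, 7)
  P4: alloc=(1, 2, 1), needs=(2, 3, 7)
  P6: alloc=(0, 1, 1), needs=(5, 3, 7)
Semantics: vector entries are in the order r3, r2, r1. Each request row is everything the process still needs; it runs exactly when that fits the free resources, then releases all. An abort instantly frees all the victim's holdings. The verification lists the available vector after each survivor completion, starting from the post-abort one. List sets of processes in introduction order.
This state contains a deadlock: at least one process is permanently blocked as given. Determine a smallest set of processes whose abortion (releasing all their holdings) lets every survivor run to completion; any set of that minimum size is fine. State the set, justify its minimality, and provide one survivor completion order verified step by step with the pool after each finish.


Abort P9 and P6.
Key observation: P4 was stuck for good until P9 and P6 gave back (2, 1, 2); in the order shown it finishes at step 4.
Why nothing smaller works — every single abort fails: P8 alone leaves P9 blocked (short on r2 and r1); P3 alone leaves P9 blocked (short on r2 and r1); P5 alone leaves P9 blocked (short on r2 and r1); P9 alone leaves P4 blocked (short on r1); P4 alone leaves P9 blocked (short on r2 and r1); P6 alone leaves P9 blocked (short on r2 and r1).
Survivors finish in the order: P5, P8, P3, P4. Check, step by step (pool after the aborts first):
  pool = (4, 3, 2)
  run P5 (needs (2, 0, 0), free (4, 3, 2)); after release of (0, 0, 2) the pool is (4, 3, 4)
  run P8 (needs (0, 1, 4), free (4, 3, 4)); after release of (2, 3, 1) the pool is (6, 6, 5)
  run P3 (needs (0, 2, 1), free (6, 6, 5)); after release of (1, 1, 2) the pool is (7, 7, 7)
  run P4 (needs (2, 3, 7), free (7, 7, 7)); after release of (1, 2, 1) the pool is (8, 9, 8)
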